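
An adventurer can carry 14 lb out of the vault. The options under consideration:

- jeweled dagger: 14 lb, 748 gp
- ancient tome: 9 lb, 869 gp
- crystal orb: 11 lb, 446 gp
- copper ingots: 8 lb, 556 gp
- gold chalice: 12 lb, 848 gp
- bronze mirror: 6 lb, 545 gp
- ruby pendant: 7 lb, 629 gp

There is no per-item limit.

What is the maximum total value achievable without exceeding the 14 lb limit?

A density-first pass picks ancient tome — 869 at 9 lb.
Replace ancient tome with 2×ruby pendant: the trade gains 389 net, giving 1258 at 14 lb.

1258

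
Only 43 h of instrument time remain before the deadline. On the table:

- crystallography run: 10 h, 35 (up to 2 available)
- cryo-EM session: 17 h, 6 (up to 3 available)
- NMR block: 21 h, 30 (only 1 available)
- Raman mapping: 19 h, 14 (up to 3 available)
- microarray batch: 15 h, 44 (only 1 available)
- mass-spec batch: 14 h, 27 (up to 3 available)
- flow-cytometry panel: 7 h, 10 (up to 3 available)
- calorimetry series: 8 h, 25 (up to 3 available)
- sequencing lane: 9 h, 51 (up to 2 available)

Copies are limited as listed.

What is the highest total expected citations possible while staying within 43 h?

181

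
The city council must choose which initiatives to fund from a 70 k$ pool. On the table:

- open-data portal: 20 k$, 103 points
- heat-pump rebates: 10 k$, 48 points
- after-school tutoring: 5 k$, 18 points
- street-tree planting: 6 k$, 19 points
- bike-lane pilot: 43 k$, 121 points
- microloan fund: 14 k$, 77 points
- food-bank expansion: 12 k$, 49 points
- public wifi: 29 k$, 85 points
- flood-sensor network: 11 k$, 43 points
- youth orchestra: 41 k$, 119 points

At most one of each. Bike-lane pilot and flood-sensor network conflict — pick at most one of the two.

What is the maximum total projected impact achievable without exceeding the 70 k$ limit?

320

By projected impact per k$: microloan fund 5.50, open-data portal 5.15, heat-pump rebates 4.80 lead.
Taking open-data portal + heat-pump rebates + microloan fund + food-bank expansion + flood-sensor network: 67 k$ used, 320 in projected impact.
The closest alternative, open-data portal + heat-pump rebates + after-school tutoring + street-tree planting + microloan fund + food-bank expansion, reaches only 314.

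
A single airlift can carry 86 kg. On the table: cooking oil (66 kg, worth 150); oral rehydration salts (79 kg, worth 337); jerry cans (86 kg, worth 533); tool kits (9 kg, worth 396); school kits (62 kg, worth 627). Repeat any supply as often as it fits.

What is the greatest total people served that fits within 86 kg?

3564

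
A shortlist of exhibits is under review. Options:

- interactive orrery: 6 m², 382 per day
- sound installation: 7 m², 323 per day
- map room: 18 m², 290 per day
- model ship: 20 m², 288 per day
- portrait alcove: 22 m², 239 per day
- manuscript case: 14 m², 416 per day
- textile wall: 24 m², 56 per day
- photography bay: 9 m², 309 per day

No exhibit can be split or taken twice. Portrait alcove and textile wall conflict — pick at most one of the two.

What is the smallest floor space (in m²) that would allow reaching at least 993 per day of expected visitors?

22

Look for the lowest-floor combination reaching 993.
interactive orrery + sound installation + photography bay reaches 1014 using 22 m².
Any bundle with less than 22 m² falls short of 993.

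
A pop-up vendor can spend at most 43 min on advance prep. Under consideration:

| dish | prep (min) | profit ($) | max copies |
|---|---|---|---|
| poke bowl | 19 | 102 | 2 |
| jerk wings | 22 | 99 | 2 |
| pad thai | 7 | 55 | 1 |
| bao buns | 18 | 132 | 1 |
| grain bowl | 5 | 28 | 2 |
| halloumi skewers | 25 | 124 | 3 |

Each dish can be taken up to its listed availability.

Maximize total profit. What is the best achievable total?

Greedy by ratio would take pad thai + bao buns + 2×grain bowl: 35 min used, total 243.
Replace pad thai and grain bowl with poke bowl: the trade gains 19 net, giving 262 at 42 min.
The spare 1 min is too small for any remaining dish, and no exchange beats 262.

262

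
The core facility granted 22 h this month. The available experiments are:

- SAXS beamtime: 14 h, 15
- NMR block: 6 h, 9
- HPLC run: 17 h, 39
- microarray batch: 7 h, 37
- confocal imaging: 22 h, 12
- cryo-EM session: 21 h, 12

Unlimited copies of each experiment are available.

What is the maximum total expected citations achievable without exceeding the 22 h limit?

111

Density check — microarray batch 5.29, HPLC run 2.29, NMR block 1.50 are the best per h.
Best packing: 3×microarray batch — 21 h, 111 total.
That's the maximum — no swap from here does better than 111.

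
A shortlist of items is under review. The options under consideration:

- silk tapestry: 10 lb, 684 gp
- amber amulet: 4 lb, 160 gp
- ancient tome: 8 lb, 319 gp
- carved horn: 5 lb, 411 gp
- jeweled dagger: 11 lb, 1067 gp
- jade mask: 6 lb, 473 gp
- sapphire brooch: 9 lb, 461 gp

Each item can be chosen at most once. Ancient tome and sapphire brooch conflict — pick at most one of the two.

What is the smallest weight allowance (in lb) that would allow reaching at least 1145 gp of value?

Minimise lb subject to total value ≥ 1145.
amber amulet + jeweled dagger: 1227 value at 15 lb.
Any bundle with less than 15 lb falls short of 1145.

15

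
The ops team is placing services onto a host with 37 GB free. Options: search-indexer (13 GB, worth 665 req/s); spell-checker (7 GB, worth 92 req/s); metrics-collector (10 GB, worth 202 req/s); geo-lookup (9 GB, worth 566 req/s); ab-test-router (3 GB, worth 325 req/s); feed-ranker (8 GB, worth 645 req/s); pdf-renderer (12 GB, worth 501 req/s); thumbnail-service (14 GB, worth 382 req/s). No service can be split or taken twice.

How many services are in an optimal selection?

4

Best achievable throughput is 2201.
One optimal bundle: search-indexer + geo-lookup + ab-test-router + feed-ranker (33 GB).
Every optimal selection uses 4 services.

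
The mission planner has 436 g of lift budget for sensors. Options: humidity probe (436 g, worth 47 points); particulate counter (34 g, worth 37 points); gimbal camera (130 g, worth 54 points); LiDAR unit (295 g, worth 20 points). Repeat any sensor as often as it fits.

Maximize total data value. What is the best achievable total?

Taking 12×particulate counter: 408 g used, 444 in data value.
The spare 28 g is too small for any remaining sensor, and no exchange beats 444.

444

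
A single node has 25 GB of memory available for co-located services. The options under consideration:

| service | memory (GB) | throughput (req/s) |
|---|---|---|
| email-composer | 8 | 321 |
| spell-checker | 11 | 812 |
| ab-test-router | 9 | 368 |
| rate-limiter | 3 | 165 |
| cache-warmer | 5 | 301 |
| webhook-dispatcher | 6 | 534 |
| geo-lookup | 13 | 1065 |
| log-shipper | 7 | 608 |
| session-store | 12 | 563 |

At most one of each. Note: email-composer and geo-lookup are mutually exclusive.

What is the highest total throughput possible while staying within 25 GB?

1974

The ratio heuristic lands on spell-checker + webhook-dispatcher + log-shipper (1954) but leaves 1 GB idle.
The 17 GB tied up in spell-checker and webhook-dispatcher is better spent on cache-warmer + geo-lookup — total rises to 1974 (25 GB).
An exhaustive check of the 512 subsets confirms 1974.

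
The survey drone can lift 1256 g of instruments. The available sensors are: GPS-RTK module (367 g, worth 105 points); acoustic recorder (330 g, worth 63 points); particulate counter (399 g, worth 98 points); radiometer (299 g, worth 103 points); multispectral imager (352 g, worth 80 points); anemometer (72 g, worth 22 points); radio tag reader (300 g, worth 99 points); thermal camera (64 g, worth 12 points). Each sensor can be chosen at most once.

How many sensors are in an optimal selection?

Best achievable data value is 341.
GPS-RTK module + radiometer + anemometer + radio tag reader + thermal camera hits 341 at 1102 g.
Every optimal selection uses 5 sensors.

5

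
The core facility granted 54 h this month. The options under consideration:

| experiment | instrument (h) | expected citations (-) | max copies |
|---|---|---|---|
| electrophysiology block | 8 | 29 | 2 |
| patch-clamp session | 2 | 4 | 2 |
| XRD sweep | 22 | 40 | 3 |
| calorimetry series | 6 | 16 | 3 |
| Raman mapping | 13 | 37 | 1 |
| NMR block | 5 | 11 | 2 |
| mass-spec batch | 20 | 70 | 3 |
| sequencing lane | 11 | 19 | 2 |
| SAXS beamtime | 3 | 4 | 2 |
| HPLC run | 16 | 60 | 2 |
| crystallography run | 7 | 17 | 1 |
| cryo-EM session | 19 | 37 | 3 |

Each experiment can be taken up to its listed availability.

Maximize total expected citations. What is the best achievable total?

Taking patch-clamp session + mass-spec batch + 2×HPLC run: 54 h used, 194 in expected citations.
Nothing else within 54 h beats 194.

194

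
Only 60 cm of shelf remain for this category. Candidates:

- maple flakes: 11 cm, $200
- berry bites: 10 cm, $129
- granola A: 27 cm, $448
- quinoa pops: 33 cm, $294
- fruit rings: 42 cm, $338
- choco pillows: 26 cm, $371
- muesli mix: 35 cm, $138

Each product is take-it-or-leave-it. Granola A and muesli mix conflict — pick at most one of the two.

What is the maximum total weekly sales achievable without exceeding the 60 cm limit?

819

Greedy by ratio would take maple flakes + berry bites + granola A: 48 cm used, total 777.
Dropping maple flakes and berry bites frees 21 cm; slotting in choco pillows (26 cm) lifts the total to 819 at 53 cm.
Runner-up maple flakes + berry bites + granola A tops out at 777.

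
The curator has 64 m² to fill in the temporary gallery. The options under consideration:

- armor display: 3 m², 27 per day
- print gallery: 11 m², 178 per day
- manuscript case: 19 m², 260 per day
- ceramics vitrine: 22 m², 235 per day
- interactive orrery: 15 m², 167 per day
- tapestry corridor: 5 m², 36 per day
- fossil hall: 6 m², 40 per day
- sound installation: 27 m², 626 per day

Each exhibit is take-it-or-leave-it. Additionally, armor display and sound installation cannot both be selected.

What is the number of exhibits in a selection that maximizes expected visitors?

4

Optimal total is 1104.
For example print gallery + manuscript case + fossil hall + sound installation achieves it, using 63 m².
Every optimal selection uses 4 exhibits.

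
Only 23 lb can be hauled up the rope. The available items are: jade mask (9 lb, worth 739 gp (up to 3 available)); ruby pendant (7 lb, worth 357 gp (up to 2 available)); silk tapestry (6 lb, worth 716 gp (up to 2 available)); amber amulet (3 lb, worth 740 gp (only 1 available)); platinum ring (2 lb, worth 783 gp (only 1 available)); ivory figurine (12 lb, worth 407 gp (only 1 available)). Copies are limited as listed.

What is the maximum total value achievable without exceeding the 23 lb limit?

The ratio heuristic lands on 2×silk tapestry + amber amulet + platinum ring (2955) but leaves 6 lb idle.
Dropping 2×silk tapestry frees 12 lb; slotting in 2×jade mask (18 lb) lifts the total to 3001 at 23 lb.
Nothing else within 23 lb beats 3001.

3001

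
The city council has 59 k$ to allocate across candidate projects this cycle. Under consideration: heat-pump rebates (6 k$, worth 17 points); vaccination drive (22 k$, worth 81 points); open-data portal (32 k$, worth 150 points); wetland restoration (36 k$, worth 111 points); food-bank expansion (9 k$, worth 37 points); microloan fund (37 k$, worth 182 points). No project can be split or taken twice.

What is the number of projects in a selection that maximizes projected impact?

2

Best achievable projected impact is 263.
One optimal bundle: vaccination drive + microloan fund (59 k$).
Every optimal selection uses 2 projects.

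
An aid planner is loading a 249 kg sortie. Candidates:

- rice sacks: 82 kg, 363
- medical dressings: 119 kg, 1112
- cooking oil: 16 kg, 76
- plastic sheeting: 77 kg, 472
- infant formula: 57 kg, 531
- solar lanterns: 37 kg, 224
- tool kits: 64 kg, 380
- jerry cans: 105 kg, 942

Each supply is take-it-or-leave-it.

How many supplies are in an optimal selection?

The maximum people served within 249 kg is 2130.
One optimal bundle: medical dressings + cooking oil + jerry cans (240 kg).
Any selection reaching 2130 contains exactly 3 supplies.

3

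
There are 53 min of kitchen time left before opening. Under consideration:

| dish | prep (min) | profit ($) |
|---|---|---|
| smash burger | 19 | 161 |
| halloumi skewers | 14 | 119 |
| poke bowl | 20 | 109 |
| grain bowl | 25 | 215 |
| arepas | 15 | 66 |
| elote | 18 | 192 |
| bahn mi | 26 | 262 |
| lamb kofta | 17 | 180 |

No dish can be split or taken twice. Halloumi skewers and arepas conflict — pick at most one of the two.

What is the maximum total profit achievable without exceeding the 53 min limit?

Density check — elote 10.67, lamb kofta 10.59, bahn mi 10.08 are the best per min.
Best packing: halloumi skewers + elote + lamb kofta — 49 min, 491 total.
Nothing else feasible within 53 min beats 491.

491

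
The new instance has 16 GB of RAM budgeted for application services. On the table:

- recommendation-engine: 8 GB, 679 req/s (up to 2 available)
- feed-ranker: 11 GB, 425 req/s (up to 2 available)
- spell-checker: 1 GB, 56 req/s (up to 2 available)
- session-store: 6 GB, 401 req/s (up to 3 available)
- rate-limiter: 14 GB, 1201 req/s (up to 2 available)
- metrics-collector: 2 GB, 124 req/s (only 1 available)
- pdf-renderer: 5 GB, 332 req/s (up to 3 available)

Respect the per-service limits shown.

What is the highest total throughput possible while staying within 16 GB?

1358

Density check — rate-limiter 85.79, recommendation-engine 84.88, session-store 66.83, pdf-renderer 66.40 are the best per GB.
Greedy by ratio would take rate-limiter + metrics-collector: 16 GB used, total 1325.
Replace rate-limiter and metrics-collector with 2×recommendation-engine: the trade gains 33 net, giving 1358 at 16 GB.
That's the maximum — no swap from here does better than 1358.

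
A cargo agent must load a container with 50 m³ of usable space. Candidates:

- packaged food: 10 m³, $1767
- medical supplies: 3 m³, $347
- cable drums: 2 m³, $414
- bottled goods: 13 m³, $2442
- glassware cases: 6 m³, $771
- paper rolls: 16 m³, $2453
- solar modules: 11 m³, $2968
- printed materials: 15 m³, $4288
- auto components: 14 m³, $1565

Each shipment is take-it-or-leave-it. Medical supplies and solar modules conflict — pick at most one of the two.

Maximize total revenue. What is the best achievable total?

11465

Packaged food + bottled goods + solar modules + printed materials uses 49 of the 50 m³ and totals 11465.
Next best is cable drums + glassware cases + paper rolls + solar modules + printed materials at 10894 (50 m³) — short by 571.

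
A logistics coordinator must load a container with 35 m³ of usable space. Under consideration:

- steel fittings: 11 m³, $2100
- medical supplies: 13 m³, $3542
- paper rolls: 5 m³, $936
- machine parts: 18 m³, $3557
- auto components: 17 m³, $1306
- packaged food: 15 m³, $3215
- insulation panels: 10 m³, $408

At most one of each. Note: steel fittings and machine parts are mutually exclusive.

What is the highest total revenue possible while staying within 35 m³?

7693

By revenue per m³: medical supplies 272.46, packaged food 214.33, machine parts 197.61, steel fittings 190.91 lead.
Taking medical supplies + paper rolls + packaged food: 33 m³ used, 7693 in revenue.
The spare 2 m³ is too small for any remaining shipment, and no feasible exchange beats 7693.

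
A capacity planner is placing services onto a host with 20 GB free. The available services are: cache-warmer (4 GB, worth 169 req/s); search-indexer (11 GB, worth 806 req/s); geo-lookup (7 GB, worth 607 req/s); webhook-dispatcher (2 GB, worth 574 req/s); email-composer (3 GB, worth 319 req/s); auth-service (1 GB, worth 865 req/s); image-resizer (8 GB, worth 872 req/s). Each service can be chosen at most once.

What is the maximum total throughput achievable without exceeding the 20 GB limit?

A density-first pass picks cache-warmer + webhook-dispatcher + email-composer + auth-service + image-resizer — 2799 at 18 GB.
Dropping cache-warmer and email-composer frees 7 GB; slotting in geo-lookup (7 GB) lifts the total to 2918 at 18 GB.
Next best is cache-warmer + webhook-dispatcher + email-composer + auth-service + image-resizer at 2799 (18 GB) — short by 119.

2918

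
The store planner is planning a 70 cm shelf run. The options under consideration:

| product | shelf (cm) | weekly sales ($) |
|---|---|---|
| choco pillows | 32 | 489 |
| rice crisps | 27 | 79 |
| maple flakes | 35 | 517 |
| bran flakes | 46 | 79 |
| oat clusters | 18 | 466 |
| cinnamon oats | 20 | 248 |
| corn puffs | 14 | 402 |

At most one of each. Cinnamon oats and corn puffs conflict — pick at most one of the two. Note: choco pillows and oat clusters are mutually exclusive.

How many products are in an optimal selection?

Best achievable weekly sales is 1385.
maple flakes + oat clusters + corn puffs hits 1385 at 67 cm.
Any selection reaching 1385 contains exactly 3 products.

3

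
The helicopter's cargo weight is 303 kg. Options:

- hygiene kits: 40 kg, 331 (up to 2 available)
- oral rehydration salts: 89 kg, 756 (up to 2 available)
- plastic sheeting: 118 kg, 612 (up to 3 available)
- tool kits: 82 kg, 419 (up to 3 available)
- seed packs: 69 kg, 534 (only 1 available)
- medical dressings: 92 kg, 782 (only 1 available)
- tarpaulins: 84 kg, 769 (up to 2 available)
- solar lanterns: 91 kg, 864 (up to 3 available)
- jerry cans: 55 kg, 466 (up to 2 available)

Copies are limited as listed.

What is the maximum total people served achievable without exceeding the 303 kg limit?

2733

Greedy by ratio would take 3×solar lanterns: 273 kg used, total 2592.
Replace 2×solar lanterns with hygiene kits + 2×tarpaulins: the trade gains 141 net, giving 2733 at 299 kg.
No other feasible combination exceeds 2733.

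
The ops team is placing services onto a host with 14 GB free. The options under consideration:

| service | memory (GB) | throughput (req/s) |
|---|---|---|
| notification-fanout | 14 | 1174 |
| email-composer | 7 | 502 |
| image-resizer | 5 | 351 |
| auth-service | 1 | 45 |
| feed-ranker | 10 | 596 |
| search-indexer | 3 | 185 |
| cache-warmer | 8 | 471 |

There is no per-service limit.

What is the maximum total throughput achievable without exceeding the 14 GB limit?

1174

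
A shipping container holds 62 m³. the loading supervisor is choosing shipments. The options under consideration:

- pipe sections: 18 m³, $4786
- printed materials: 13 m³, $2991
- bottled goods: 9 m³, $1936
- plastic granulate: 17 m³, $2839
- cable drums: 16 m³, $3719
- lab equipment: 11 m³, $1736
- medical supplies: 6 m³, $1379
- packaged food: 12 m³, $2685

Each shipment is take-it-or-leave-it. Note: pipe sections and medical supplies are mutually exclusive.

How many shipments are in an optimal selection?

4

Best achievable revenue is 14181.
For example pipe sections + printed materials + cable drums + packaged food achieves it, using 59 m³.
Every optimal selection uses 4 shipments.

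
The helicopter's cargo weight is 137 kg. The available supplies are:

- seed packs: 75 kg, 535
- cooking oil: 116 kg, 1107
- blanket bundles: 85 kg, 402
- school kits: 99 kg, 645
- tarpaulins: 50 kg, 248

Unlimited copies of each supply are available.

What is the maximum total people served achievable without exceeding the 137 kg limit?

1107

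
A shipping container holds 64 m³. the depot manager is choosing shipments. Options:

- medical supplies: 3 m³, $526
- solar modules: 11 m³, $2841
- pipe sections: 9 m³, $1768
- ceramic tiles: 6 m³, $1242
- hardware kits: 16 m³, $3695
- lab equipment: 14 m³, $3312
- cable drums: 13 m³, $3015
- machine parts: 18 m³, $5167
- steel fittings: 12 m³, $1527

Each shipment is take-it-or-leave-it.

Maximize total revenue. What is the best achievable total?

15960

Greedy by ratio would take solar modules + ceramic tiles + lab equipment + cable drums + machine parts: 62 m³ used, total 15577.
Dropping lab equipment frees 14 m³; slotting in hardware kits (16 m³) lifts the total to 15960 at 64 m³.
Nothing else within 64 m³ beats 15960.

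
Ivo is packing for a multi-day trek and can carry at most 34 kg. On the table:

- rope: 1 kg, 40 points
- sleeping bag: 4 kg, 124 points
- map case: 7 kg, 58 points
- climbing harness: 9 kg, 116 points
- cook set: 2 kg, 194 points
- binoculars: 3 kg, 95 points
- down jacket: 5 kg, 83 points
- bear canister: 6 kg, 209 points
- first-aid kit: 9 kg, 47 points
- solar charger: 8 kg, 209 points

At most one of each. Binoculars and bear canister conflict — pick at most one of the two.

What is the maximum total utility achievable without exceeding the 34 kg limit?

935

Sleeping bag + climbing harness + cook set + down jacket + bear canister + solar charger uses 34 of the 34 kg and totals 935.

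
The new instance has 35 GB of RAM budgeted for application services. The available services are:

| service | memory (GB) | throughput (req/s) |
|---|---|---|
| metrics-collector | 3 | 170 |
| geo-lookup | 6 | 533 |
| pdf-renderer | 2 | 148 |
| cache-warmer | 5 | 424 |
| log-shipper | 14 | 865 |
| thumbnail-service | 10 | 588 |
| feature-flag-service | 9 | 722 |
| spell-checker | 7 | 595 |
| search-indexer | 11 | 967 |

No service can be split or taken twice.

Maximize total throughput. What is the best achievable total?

2965

By throughput per GB: geo-lookup 88.83, search-indexer 87.91, spell-checker 85.00, cache-warmer 84.80 lead.
Filling by ratio: metrics-collector + geo-lookup + pdf-renderer + cache-warmer + spell-checker + search-indexer for 2837, with 1 GB left unused.
Replace metrics-collector and cache-warmer with feature-flag-service: the trade gains 128 net, giving 2965 at 35 GB.
The closest alternative, metrics-collector + cache-warmer + feature-flag-service + spell-checker + search-indexer, reaches only 2878.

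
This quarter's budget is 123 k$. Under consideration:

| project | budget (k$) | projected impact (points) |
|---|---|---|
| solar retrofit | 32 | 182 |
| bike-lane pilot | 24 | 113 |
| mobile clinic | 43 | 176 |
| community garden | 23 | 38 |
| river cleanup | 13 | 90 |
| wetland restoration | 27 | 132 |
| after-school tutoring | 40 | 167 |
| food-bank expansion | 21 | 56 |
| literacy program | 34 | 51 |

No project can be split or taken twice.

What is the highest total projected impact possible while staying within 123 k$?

Taking the top-ratio projects first gives solar retrofit + bike-lane pilot + river cleanup + wetland restoration + food-bank expansion for 573 (117 k$).
Replace river cleanup and food-bank expansion with after-school tutoring: the trade gains 21 net, giving 594 at 123 k$.
That's the maximum — no swap from here does better than 594.

594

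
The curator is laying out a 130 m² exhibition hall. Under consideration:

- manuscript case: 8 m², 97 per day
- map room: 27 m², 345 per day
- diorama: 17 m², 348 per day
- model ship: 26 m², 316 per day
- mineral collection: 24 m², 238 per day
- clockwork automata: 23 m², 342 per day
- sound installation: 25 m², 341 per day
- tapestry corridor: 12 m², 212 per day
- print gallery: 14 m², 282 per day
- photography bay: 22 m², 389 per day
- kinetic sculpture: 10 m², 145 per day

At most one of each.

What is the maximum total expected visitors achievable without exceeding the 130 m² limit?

2063

Ranking by ratio (expected visitors/m²): diorama 20.47, print gallery 20.14, photography bay 17.68, tapestry corridor 17.67.
Taking the top-ratio exhibits first gives diorama + clockwork automata + sound installation + tapestry corridor + print gallery + photography bay + kinetic sculpture for 2059 (123 m²).
Replace sound installation with map room: the trade gains 4 net, giving 2063 at 125 m².
Runner-up map room + diorama + sound installation + tapestry corridor + print gallery + photography bay + kinetic sculpture tops out at 2062.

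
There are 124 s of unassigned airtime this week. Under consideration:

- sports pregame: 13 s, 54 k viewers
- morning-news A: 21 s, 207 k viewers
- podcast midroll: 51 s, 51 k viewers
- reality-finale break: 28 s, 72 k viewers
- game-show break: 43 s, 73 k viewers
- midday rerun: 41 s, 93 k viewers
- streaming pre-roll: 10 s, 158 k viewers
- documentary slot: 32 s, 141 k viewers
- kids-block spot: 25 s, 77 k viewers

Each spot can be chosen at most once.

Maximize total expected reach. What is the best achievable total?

By expected reach per s: streaming pre-roll 15.80, morning-news A 9.86, documentary slot 4.41, sports pregame 4.15 lead.
Taking the top-ratio spots first gives sports pregame + morning-news A + streaming pre-roll + documentary slot + kids-block spot for 637 (101 s).
Dropping sports pregame frees 13 s; slotting in reality-finale break (28 s) lifts the total to 655 at 116 s.

655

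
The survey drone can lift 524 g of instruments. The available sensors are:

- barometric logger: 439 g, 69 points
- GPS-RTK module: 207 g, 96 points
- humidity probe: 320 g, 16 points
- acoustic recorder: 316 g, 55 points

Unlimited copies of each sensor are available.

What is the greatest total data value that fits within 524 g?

192

2×GPS-RTK module uses 414 of the 524 g and totals 192.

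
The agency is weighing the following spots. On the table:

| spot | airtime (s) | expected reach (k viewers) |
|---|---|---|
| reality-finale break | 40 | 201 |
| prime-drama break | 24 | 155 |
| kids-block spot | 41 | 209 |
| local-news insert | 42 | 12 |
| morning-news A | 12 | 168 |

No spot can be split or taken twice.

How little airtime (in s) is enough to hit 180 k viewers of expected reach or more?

36

Need the lightest bundle worth ≥ 180.
Taking prime-drama break + morning-news A gives 323 (≥ 180) for 36 s.
Any bundle with less than 36 s falls short of 180.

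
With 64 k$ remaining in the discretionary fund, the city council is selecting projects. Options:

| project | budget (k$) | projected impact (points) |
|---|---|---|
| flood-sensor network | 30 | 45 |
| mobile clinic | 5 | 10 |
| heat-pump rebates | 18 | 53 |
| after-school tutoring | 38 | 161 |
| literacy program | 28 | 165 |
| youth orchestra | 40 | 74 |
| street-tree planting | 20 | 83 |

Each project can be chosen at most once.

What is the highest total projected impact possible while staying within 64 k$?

258

Ranking by ratio (projected impact/k$): literacy program 5.89, after-school tutoring 4.24, street-tree planting 4.15.
The ratio ordering already packs tightly: mobile clinic + literacy program + street-tree planting, 53 k$, 258.
No other feasible combination exceeds 258.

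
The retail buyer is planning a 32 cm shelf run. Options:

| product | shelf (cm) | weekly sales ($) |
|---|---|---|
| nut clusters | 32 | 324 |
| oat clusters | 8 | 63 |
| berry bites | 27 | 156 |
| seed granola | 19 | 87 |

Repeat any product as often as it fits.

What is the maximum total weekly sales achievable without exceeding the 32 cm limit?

324

The ratio ordering already packs tightly: nut clusters, 32 cm, 324.
No other feasible combination exceeds 324.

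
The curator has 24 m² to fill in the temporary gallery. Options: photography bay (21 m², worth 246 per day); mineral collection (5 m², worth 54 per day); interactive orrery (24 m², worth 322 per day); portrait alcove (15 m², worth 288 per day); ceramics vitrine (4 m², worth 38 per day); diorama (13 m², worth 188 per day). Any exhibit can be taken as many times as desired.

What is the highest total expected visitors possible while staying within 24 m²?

380

Best packing: mineral collection + portrait alcove + ceramics vitrine — 24 m², 380 total.
No other feasible combination exceeds 380.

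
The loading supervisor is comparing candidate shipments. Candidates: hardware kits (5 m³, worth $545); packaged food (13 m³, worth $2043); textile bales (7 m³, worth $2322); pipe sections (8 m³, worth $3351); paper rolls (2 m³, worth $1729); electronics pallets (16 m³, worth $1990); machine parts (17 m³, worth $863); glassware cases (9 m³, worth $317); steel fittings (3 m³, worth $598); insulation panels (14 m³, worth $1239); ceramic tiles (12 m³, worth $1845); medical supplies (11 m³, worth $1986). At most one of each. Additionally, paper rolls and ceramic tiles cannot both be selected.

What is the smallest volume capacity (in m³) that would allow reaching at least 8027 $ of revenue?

25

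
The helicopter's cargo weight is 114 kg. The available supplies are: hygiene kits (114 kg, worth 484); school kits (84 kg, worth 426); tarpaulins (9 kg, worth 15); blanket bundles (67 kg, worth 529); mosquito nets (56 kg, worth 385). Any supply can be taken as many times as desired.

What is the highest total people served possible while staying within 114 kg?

Greedy by ratio would take 5×tarpaulins + blanket bundles: 112 kg used, total 604.
The 112 kg tied up in 5×tarpaulins and blanket bundles is better spent on 2×mosquito nets — total rises to 770 (112 kg).
That's the maximum — no swap from here does better than 770.

770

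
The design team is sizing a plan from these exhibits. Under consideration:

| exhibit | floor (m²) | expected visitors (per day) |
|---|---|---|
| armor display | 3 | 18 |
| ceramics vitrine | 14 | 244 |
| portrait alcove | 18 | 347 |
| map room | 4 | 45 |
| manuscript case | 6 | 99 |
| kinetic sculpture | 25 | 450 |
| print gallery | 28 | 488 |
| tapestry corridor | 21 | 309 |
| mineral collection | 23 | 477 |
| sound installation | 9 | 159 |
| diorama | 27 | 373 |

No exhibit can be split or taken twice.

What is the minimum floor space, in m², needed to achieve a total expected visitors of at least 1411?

75

Look for the lowest-floor combination reaching 1411.
Taking portrait alcove + manuscript case + print gallery + mineral collection gives 1411 (≥ 1411) for 75 m².
Any bundle with less than 75 m² falls short of 1411.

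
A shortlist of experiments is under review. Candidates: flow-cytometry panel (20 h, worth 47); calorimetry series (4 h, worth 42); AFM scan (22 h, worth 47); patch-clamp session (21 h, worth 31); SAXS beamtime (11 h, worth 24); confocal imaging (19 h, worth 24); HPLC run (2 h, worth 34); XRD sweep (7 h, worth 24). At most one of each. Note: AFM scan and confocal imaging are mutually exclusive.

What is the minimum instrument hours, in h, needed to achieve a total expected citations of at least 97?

Look for the lowest-instrument combination reaching 97.
calorimetry series + HPLC run + XRD sweep reaches 100 using 13 h.
No combination under 13 h hits 97.

13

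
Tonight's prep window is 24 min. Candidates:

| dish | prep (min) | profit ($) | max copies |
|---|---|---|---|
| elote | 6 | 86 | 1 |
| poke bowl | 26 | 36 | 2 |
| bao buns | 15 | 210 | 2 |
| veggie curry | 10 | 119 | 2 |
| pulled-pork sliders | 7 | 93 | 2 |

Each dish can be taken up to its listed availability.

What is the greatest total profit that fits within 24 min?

Greedy by ratio would take elote + bao buns: 21 min used, total 296.
Replace elote and bao buns with veggie curry + 2×pulled-pork sliders: the trade gains 9 net, giving 305 at 24 min.
No other feasible combination exceeds 305.

305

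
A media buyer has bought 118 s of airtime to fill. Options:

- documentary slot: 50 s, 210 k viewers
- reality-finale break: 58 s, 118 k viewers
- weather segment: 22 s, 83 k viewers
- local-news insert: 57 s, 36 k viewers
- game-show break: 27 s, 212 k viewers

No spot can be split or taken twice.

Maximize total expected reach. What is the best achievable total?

505

Ranking by ratio (expected reach/s): game-show break 7.85, documentary slot 4.20, weather segment 3.77, reality-finale break 2.03.
Best packing: documentary slot + weather segment + game-show break — 99 s, 505 total.
The closest alternative, documentary slot + game-show break, reaches only 422.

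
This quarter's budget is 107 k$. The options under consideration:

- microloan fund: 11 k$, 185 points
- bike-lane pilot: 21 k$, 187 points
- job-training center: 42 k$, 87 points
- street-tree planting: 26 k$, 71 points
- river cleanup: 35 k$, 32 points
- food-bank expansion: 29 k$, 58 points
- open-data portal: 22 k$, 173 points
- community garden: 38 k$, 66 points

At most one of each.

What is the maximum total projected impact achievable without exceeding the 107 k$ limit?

Filling by ratio: microloan fund + bike-lane pilot + street-tree planting + open-data portal for 616, with 27 k$ left unused.
Replace street-tree planting with job-training center: the trade gains 16 net, giving 632 at 96 k$.

632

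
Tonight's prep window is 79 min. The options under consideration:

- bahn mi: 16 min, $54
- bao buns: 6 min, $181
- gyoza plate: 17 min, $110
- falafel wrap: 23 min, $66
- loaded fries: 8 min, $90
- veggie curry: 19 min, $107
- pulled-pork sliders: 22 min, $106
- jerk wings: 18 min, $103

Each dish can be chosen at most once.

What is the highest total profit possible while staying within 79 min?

594

A density-first pass picks bao buns + gyoza plate + loaded fries + veggie curry + jerk wings — 591 at 68 min.
The 18 min tied up in jerk wings is better spent on pulled-pork sliders — total rises to 594 (72 min).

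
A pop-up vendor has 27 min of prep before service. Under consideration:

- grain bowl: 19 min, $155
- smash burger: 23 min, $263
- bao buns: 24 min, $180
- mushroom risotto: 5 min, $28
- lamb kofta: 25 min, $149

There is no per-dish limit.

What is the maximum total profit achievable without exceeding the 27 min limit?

Smash burger uses 23 of the 27 min and totals 263.
Every other selection either busts 27 min or fails to beat 263.

263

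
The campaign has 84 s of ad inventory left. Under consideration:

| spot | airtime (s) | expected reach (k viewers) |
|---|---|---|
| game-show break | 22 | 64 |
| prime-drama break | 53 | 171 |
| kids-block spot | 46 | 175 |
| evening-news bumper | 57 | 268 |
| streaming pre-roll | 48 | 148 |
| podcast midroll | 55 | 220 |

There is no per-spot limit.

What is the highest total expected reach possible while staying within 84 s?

332

Ranking by ratio (expected reach/s): evening-news bumper 4.70, podcast midroll 4.00, kids-block spot 3.80, prime-drama break 3.23.
The ratio ordering already packs tightly: game-show break + evening-news bumper, 79 s, 332.
That's the maximum — no swap from here does better than 332.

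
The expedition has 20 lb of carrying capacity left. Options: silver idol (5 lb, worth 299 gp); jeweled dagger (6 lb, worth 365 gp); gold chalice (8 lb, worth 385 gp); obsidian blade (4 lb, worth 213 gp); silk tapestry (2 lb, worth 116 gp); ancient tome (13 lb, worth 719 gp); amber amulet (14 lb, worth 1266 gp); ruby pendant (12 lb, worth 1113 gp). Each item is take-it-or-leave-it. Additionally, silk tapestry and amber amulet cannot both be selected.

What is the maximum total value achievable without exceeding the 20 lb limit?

1631

Density check — ruby pendant 92.75, amber amulet 90.43, jeweled dagger 60.83, silver idol 59.80 are the best per lb.
A density-first pass picks jeweled dagger + silk tapestry + ruby pendant — 1594 at 20 lb.
The 14 lb tied up in silk tapestry and ruby pendant is better spent on amber amulet — total rises to 1631 (20 lb).
Next best is jeweled dagger + silk tapestry + ruby pendant at 1594 (20 lb) — short by 37.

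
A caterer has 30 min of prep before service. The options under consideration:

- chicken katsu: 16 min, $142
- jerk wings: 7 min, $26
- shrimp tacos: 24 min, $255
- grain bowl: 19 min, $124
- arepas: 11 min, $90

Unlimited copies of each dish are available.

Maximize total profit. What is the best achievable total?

255

Shrimp tacos uses 24 of the 30 min and totals 255.
Nothing else within 30 min beats 255.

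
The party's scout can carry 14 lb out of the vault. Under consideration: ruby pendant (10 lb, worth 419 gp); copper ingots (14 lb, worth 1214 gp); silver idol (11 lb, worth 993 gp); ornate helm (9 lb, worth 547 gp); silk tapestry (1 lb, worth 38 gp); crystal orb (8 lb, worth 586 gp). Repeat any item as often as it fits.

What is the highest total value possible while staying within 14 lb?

Taking the top-ratio items first gives silver idol + 3×silk tapestry for 1107 (14 lb).
The 14 lb tied up in silver idol and 3×silk tapestry is better spent on copper ingots — total rises to 1214 (14 lb).
Nothing else within 14 lb beats 1214.

1214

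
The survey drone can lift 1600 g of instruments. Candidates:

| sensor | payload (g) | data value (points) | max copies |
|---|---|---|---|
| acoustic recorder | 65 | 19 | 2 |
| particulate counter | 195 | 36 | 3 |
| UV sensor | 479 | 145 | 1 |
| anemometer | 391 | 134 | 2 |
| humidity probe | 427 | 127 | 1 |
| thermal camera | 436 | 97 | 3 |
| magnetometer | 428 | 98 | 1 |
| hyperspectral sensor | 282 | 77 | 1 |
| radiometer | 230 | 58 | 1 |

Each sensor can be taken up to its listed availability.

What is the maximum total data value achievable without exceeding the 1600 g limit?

491

Ranking by ratio (data value/g): anemometer 0.34, UV sensor 0.30, humidity probe 0.30, acoustic recorder 0.29.
Filling by ratio: 2×acoustic recorder + particulate counter + UV sensor + 2×anemometer for 487, with 14 g left unused.
Replace particulate counter and UV sensor with humidity probe + radiometer: the trade gains 4 net, giving 491 at 1569 g.
Every other selection either busts 1600 g or exceeds an availability limit or fails to beat 491.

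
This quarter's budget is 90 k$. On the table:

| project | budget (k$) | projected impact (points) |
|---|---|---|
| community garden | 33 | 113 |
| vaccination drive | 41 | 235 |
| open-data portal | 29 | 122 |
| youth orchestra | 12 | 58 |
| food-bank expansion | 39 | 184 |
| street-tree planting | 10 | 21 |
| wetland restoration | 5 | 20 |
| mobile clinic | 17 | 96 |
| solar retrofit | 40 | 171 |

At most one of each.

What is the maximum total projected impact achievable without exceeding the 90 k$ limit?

The ratio heuristic lands on vaccination drive + youth orchestra + street-tree planting + wetland restoration + mobile clinic (430) but leaves 5 k$ idle.
Dropping youth orchestra and street-tree planting and wetland restoration frees 27 k$; slotting in open-data portal (29 k$) lifts the total to 453 at 87 k$.
Next best is vaccination drive + food-bank expansion + street-tree planting at 440 (90 k$) — short by 13.

453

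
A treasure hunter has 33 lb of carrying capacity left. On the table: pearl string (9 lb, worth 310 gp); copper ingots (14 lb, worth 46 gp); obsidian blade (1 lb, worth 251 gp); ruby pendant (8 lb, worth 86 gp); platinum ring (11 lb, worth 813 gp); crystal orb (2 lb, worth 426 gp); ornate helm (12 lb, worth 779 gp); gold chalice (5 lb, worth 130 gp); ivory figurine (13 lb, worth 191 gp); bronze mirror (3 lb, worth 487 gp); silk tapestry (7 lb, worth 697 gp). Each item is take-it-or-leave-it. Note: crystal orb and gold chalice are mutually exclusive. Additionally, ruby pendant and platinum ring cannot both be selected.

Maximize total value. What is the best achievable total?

Ranking by ratio (value/lb): obsidian blade 251.00, crystal orb 213.00, bronze mirror 162.33, silk tapestry 99.57.
Pearl string + obsidian blade + platinum ring + crystal orb + bronze mirror + silk tapestry uses 33 of the 33 lb and totals 2984.

2984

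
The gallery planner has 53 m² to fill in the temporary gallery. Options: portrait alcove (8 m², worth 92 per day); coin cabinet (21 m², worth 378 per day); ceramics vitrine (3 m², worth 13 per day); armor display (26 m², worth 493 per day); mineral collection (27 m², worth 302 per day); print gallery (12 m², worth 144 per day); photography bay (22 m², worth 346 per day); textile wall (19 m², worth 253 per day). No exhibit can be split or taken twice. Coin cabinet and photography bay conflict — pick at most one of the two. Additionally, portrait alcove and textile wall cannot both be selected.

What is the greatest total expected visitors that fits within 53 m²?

884

Density check — armor display 18.96, coin cabinet 18.00, photography bay 15.73 are the best per m².
Coin cabinet + ceramics vitrine + armor display uses 50 of the 53 m² and totals 884.
That's the maximum — no feasible swap from here does better than 884.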